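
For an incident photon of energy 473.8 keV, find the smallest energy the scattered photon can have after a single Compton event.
165.9889 keV (at θ = 180°)

The scattered photon has minimum energy when its wavelength is maximum, i.e., when the Compton shift Δλ = λ_C(1 − cos θ) is maximum. This occurs at θ = 180° (backscattering), giving Δλ_max = 2λ_C = 4.8526 pm.

Initial wavelength: λ₀ = hc/E₀ = 2.6168 pm
Maximum final wavelength: λ'_max = λ₀ + 2λ_C = 2.6168 + 4.8526 = 7.4694 pm
Minimum final energy: E'_min = hc/λ'_max = 165.9889 keV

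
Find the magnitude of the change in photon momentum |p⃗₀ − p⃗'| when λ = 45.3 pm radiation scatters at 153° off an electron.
2.7140e-23 kg·m/s

Photon momentum magnitude is p = h/λ.

Initial momentum:
p₀ = h/λ = 6.6261e-34/4.5300e-11 = 1.4627e-23 kg·m/s

After scattering:
λ' = λ + Δλ = 45.3 + 4.5882 = 49.8882 pm
p' = h/λ' = 6.6261e-34/4.9888e-11 = 1.3282e-23 kg·m/s

Momentum is a vector; the scattered photon's direction makes angle θ = 153° with the incident direction. The magnitude of the vector change Δp⃗ = p⃗₀ − p⃗' is found from the law of cosines:
|Δp⃗|² = p₀² + p'² − 2p₀p'cos θ
|Δp⃗|² = (1.4627e-23)² + (1.3282e-23)² − 2·1.4627e-23·1.3282e-23·cos(153°)
|Δp⃗| = 2.7140e-23 kg·m/s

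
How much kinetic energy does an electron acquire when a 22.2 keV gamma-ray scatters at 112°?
1.2510 keV

By energy conservation: K_e = E_initial - E_final

First find the scattered photon energy:
Initial wavelength: λ = hc/E = 55.8487 pm
Compton shift: Δλ = λ_C(1 - cos(112°)) = 3.3352 pm
Final wavelength: λ' = 55.8487 + 3.3352 = 59.1840 pm
Final photon energy: E' = hc/λ' = 20.9490 keV

Electron kinetic energy:
K_e = E - E' = 22.2000 - 20.9490 = 1.2510 keV

(Intermediate values are shown rounded; full precision is carried through to the final answer.)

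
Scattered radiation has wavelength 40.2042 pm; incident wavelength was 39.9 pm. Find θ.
29.00°

First find the wavelength shift:
Δλ = λ' - λ = 40.2042 - 39.9 = 0.3042 pm

Using Δλ = λ_C(1 - cos θ), with λ_C = h/(m_e·c) ≈ 2.42631024 pm:
cos θ = 1 - Δλ/λ_C
cos θ = 1 - 0.3042/2.42631024
cos θ = 0.874624

θ = arccos(0.874624)
θ = 29.00°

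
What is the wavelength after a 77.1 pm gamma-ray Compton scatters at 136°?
81.2717 pm

Using the Compton scattering formula:
λ' = λ + Δλ = λ + λ_C(1 - cos θ)

Given:
- Initial wavelength λ = 77.1 pm
- Scattering angle θ = 136°
- Compton wavelength λ_C ≈ 2.4263 pm

Calculate the shift:
Δλ = 2.4263 × (1 - cos(136°))
Δλ = 2.4263 × 1.7193
Δλ = 4.1717 pm

Final wavelength:
λ' = 77.1 + 4.1717 = 81.2717 pm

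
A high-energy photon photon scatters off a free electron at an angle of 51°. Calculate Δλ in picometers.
0.8994 pm

Using the Compton scattering formula:
Δλ = λ_C(1 - cos θ)

where λ_C = h/(m_e·c) ≈ 2.4263 pm is the Compton wavelength of an electron.

For θ = 51°:
cos(51°) = 0.6293
1 - cos(51°) = 0.3707

Δλ = 2.4263 × 0.3707
Δλ = 0.8994 pm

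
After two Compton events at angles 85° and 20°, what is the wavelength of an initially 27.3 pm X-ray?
29.6612 pm

Apply Compton shift twice:

First scattering at θ₁ = 85°:
Δλ₁ = λ_C(1 - cos(85°))
Δλ₁ = 2.4263 × 0.9128
Δλ₁ = 2.2148 pm

After first scattering:
λ₁ = 27.3 + 2.2148 = 29.5148 pm

Second scattering at θ₂ = 20°:
Δλ₂ = λ_C(1 - cos(20°))
Δλ₂ = 2.4263 × 0.0603
Δλ₂ = 0.1463 pm

Final wavelength:
λ₂ = 29.5148 + 0.1463 = 29.6612 pm

Total shift: Δλ_total = 2.2148 + 0.1463 = 2.3612 pm

(Intermediate values are shown rounded; full precision is carried through to the final answer.)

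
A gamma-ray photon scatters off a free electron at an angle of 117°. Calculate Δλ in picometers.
3.5278 pm

Using the Compton scattering formula:
Δλ = λ_C(1 - cos θ)

where λ_C = h/(m_e·c) ≈ 2.4263 pm is the Compton wavelength of an electron.

For θ = 117°:
cos(117°) = -0.4540
1 - cos(117°) = 1.4540

Δλ = 2.4263 × 1.4540
Δλ = 3.5278 pm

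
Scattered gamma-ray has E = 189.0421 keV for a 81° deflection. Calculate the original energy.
274.8000 keV

Convert final energy to wavelength (hc ≈ 1239.842 keV·pm):
λ' = hc/E' = 1239.842 / 189.0421 = 6.5585 pm

Calculate the Compton shift:
Δλ = λ_C(1 - cos(81°))
Δλ = 2.4263 × (1 - cos(81°))
Δλ = 2.0468 pm

Initial wavelength:
λ = λ' - Δλ = 6.5585 - 2.0468 = 4.5118 pm

Initial energy:
E = hc/λ = 1239.842 / 4.5118 = 274.8000 keV

(Intermediate values are shown rounded; full precision is carried through to the final answer.)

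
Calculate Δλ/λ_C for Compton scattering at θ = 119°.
1.4848 λ_C

The Compton shift formula is:
Δλ = λ_C(1 - cos θ)

Dividing both sides by λ_C:
Δλ/λ_C = 1 - cos θ

For θ = 119°:
Δλ/λ_C = 1 - cos(119°)
Δλ/λ_C = 1 - -0.4848
Δλ/λ_C = 1.4848

This means the shift is 1.4848 × λ_C = 3.6026 pm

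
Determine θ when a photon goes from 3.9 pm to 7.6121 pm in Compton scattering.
122.00°

First find the wavelength shift:
Δλ = λ' - λ = 7.6121 - 3.9 = 3.7121 pm

Using Δλ = λ_C(1 - cos θ), with λ_C = h/(m_e·c) ≈ 2.42631024 pm:
cos θ = 1 - Δλ/λ_C
cos θ = 1 - 3.7121/2.42631024
cos θ = -0.529936

θ = arccos(-0.529936)
θ = 122.00°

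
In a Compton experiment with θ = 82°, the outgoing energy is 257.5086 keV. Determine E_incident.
454.7999 keV

Convert final energy to wavelength (hc ≈ 1239.842 keV·pm):
λ' = hc/E' = 1239.842 / 257.5086 = 4.8148 pm

Calculate the Compton shift:
Δλ = λ_C(1 - cos(82°))
Δλ = 2.4263 × (1 - cos(82°))
Δλ = 2.0886 pm

Initial wavelength:
λ = λ' - Δλ = 4.8148 - 2.0886 = 2.7261 pm

Initial energy:
E = hc/λ = 1239.842 / 2.7261 = 454.7999 keV

(Intermediate values are shown rounded; full precision is carried through to the final answer.)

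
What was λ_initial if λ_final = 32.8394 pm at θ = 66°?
31.4000 pm

From λ' = λ + Δλ, we have λ = λ' - Δλ

First calculate the Compton shift:
Δλ = λ_C(1 - cos θ)
Δλ = 2.4263 × (1 - cos(66°))
Δλ = 2.4263 × 0.5933
Δλ = 1.4394 pm

Initial wavelength:
λ = λ' - Δλ
λ = 32.8394 - 1.4394
λ = 31.4000 pm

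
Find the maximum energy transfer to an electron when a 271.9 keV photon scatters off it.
140.1776 keV

Maximum energy transfer occurs at θ = 180° (backscattering).

Initial photon: E₀ = 271.9 keV → λ₀ = 4.5599 pm

Maximum Compton shift (at 180°):
Δλ_max = 2λ_C = 2 × 2.4263 = 4.8526 pm

Final wavelength:
λ' = 4.5599 + 4.8526 = 9.4125 pm

Minimum photon energy (maximum energy to electron):
E'_min = hc/λ' = 131.7224 keV

Maximum electron kinetic energy:
K_max = E₀ - E'_min = 271.9000 - 131.7224 = 140.1776 keV

(Intermediate values are shown rounded; full precision is carried through to the final answer.)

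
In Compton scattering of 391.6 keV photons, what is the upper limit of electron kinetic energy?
236.9814 keV

Maximum energy transfer occurs at θ = 180° (backscattering).

Initial photon: E₀ = 391.6 keV → λ₀ = 3.1661 pm

Maximum Compton shift (at 180°):
Δλ_max = 2λ_C = 2 × 2.4263 = 4.8526 pm

Final wavelength:
λ' = 3.1661 + 4.8526 = 8.0187 pm

Minimum photon energy (maximum energy to electron):
E'_min = hc/λ' = 154.6186 keV

Maximum electron kinetic energy:
K_max = E₀ - E'_min = 391.6000 - 154.6186 = 236.9814 keV

(Intermediate values are shown rounded; full precision is carried through to the final answer.)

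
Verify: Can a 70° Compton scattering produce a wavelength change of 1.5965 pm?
Yes, consistent

Calculate the expected shift for θ = 70°:

Δλ_expected = λ_C(1 - cos(70°))
Δλ_expected = 2.4263 × (1 - cos(70°))
Δλ_expected = 2.4263 × 0.6580
Δλ_expected = 1.5965 pm

Given shift: 1.5965 pm
Expected shift: 1.5965 pm
Difference: 0.0000 pm

The values match. This is consistent with Compton scattering at the stated angle.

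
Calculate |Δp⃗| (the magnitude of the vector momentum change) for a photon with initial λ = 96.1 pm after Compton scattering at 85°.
9.2121e-24 kg·m/s

Photon momentum magnitude is p = h/λ.

Initial momentum:
p₀ = h/λ = 6.6261e-34/9.6100e-11 = 6.8950e-24 kg·m/s

After scattering:
λ' = λ + Δλ = 96.1 + 2.2148 = 98.3148 pm
p' = h/λ' = 6.6261e-34/9.8315e-11 = 6.7396e-24 kg·m/s

Momentum is a vector; the scattered photon's direction makes angle θ = 85° with the incident direction. The magnitude of the vector change Δp⃗ = p⃗₀ − p⃗' is found from the law of cosines:
|Δp⃗|² = p₀² + p'² − 2p₀p'cos θ
|Δp⃗|² = (6.8950e-24)² + (6.7396e-24)² − 2·6.8950e-24·6.7396e-24·cos(85°)
|Δp⃗| = 9.2121e-24 kg·m/s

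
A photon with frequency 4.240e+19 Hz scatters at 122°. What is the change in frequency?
1.460e+19 Hz (decrease)

Convert frequency to wavelength (c = 299792458 m/s):
λ₀ = c/f₀ = 299792458/4.240e+19 = 7.0705768e-12 m = 7.0706 pm

Calculate Compton shift:
Δλ = λ_C(1 - cos(122°)) = 3.7121 pm

Final wavelength:
λ' = λ₀ + Δλ = 7.0706 + 3.7121 = 10.7826 pm

Final frequency:
f' = c/λ' = 299792458/1.0782636e-11 = 2.7803263e+19 Hz

Frequency shift (decrease):
Δf = f₀ - f' = 4.240e+19 - 2.7803263e+19 = 1.460e+19 Hz

(Intermediate values are shown rounded; full precision is carried through to the final answer.)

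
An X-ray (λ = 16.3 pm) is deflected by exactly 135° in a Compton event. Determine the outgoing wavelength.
20.4420 pm

Using the Compton formula: λ' = λ + λ_C(1 − cos θ)

For θ = 135°, cos θ = -√2/2 (exact) ≈ -0.7071, so:
1 − cos 135° = 1 − (-√2/2) ≈ 1.7071

Δλ = λ_C × 1.7071 = 2.4263 × 1.7071 = 4.1420 pm

λ' = 16.3 + 4.1420 = 20.4420 pm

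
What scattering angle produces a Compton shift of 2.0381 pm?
80.79°

From the Compton formula Δλ = λ_C(1 - cos θ), we can solve for θ:

cos θ = 1 - Δλ/λ_C

Given:
- Δλ = 2.0381 pm
- λ_C = h/(m_e·c) ≈ 2.42631024 pm

cos θ = 1 - 2.0381/2.42631024
cos θ = 1 - 0.840000
cos θ = 0.160000

θ = arccos(0.160000)
θ = 80.79°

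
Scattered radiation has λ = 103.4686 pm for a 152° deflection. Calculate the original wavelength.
98.9000 pm

From λ' = λ + Δλ, we have λ = λ' - Δλ

First calculate the Compton shift:
Δλ = λ_C(1 - cos θ)
Δλ = 2.4263 × (1 - cos(152°))
Δλ = 2.4263 × 1.8829
Δλ = 4.5686 pm

Initial wavelength:
λ = λ' - Δλ
λ = 103.4686 - 4.5686
λ = 98.9000 pm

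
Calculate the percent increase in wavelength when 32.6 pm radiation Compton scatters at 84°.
6.6647%

Calculate the Compton shift:
Δλ = λ_C(1 - cos(84°))
Δλ = 2.4263 × (1 - cos(84°))
Δλ = 2.4263 × 0.8955
Δλ = 2.1727 pm

Percentage change:
(Δλ/λ₀) × 100 = (2.1727/32.6) × 100
= 6.6647%

(Intermediate values are shown rounded; full precision is carried through to the final answer.)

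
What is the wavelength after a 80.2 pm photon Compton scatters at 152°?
84.7686 pm

Using the Compton scattering formula:
λ' = λ + Δλ = λ + λ_C(1 - cos θ)

Given:
- Initial wavelength λ = 80.2 pm
- Scattering angle θ = 152°
- Compton wavelength λ_C ≈ 2.4263 pm

Calculate the shift:
Δλ = 2.4263 × (1 - cos(152°))
Δλ = 2.4263 × 1.8829
Δλ = 4.5686 pm

Final wavelength:
λ' = 80.2 + 4.5686 = 84.7686 pm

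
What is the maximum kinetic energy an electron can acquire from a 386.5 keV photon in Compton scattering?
232.6828 keV

Maximum energy transfer occurs at θ = 180° (backscattering).

Initial photon: E₀ = 386.5 keV → λ₀ = 3.2079 pm

Maximum Compton shift (at 180°):
Δλ_max = 2λ_C = 2 × 2.4263 = 4.8526 pm

Final wavelength:
λ' = 3.2079 + 4.8526 = 8.0605 pm

Minimum photon energy (maximum energy to electron):
E'_min = hc/λ' = 153.8172 keV

Maximum electron kinetic energy:
K_max = E₀ - E'_min = 386.5000 - 153.8172 = 232.6828 keV

(Intermediate values are shown rounded; full precision is carried through to the final answer.)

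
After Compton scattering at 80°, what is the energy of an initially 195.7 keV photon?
148.6548 keV

First convert energy to wavelength:
λ = hc/E, with hc ≈ 1239.842 keV·pm (i.e. 1239.842 eV·nm)

For E = 195.7 keV = 195700 eV:
λ = 1239.842 keV·pm / 195.7 keV
λ = 6.3354 pm

Calculate the Compton shift:
Δλ = λ_C(1 - cos(80°)) = 2.4263 × 0.8264
Δλ = 2.0050 pm

Final wavelength:
λ' = 6.3354 + 2.0050 = 8.3404 pm

Final energy:
E' = hc/λ' = 1239.842 / 8.3404 = 148.6548 keV

(Intermediate values are shown rounded; full precision is carried through to the final answer.)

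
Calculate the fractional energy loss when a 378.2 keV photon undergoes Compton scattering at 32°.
0.1011 (or 10.11%)

Calculate initial and final photon energies:

Initial: E₀ = 378.2 keV → λ₀ = 3.2783 pm
Compton shift: Δλ = 0.3687 pm
Final wavelength: λ' = 3.6470 pm
Final energy: E' = 339.9665 keV

Fractional energy loss:
(E₀ - E')/E₀ = (378.2000 - 339.9665)/378.2000
= 38.2335/378.2000
= 0.1011
= 10.11%

(Intermediate values are shown rounded; full precision is carried through to the final answer.)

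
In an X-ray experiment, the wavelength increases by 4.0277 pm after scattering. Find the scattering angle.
131.30°

From the Compton formula Δλ = λ_C(1 - cos θ), we can solve for θ:

cos θ = 1 - Δλ/λ_C

Given:
- Δλ = 4.0277 pm
- λ_C = h/(m_e·c) ≈ 2.42631024 pm

cos θ = 1 - 4.0277/2.42631024
cos θ = 1 - 1.660010
cos θ = -0.660010

θ = arccos(-0.660010)
θ = 131.30°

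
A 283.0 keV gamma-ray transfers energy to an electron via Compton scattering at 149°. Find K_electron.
143.4902 keV

By energy conservation: K_e = E_initial - E_final

First find the scattered photon energy:
Initial wavelength: λ = hc/E = 4.3811 pm
Compton shift: Δλ = λ_C(1 - cos(149°)) = 4.5061 pm
Final wavelength: λ' = 4.3811 + 4.5061 = 8.8871 pm
Final photon energy: E' = hc/λ' = 139.5098 keV

Electron kinetic energy:
K_e = E - E' = 283.0000 - 139.5098 = 143.4902 keV

(Intermediate values are shown rounded; full precision is carried through to the final answer.)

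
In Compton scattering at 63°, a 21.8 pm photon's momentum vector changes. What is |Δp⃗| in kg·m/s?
3.0888e-23 kg·m/s

Photon momentum magnitude is p = h/λ.

Initial momentum:
p₀ = h/λ = 6.6261e-34/2.1800e-11 = 3.0395e-23 kg·m/s

After scattering:
λ' = λ + Δλ = 21.8 + 1.3248 = 23.1248 pm
p' = h/λ' = 6.6261e-34/2.3125e-11 = 2.8654e-23 kg·m/s

Momentum is a vector; the scattered photon's direction makes angle θ = 63° with the incident direction. The magnitude of the vector change Δp⃗ = p⃗₀ − p⃗' is found from the law of cosines:
|Δp⃗|² = p₀² + p'² − 2p₀p'cos θ
|Δp⃗|² = (3.0395e-23)² + (2.8654e-23)² − 2·3.0395e-23·2.8654e-23·cos(63°)
|Δp⃗| = 3.0888e-23 kg·m/s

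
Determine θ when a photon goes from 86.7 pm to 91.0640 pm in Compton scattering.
143.00°

First find the wavelength shift:
Δλ = λ' - λ = 91.0640 - 86.7 = 4.3640 pm

Using Δλ = λ_C(1 - cos θ), with λ_C = h/(m_e·c) ≈ 2.42631024 pm:
cos θ = 1 - Δλ/λ_C
cos θ = 1 - 4.3640/2.42631024
cos θ = -0.798616

θ = arccos(-0.798616)
θ = 143.00°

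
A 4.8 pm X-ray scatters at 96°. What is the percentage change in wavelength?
55.8318%

Calculate the Compton shift:
Δλ = λ_C(1 - cos(96°))
Δλ = 2.4263 × (1 - cos(96°))
Δλ = 2.4263 × 1.1045
Δλ = 2.6799 pm

Percentage change:
(Δλ/λ₀) × 100 = (2.6799/4.8) × 100
= 55.8318%

(Intermediate values are shown rounded; full precision is carried through to the final answer.)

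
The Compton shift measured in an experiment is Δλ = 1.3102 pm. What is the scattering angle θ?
62.61°

From the Compton formula Δλ = λ_C(1 - cos θ), we can solve for θ:

cos θ = 1 - Δλ/λ_C

Given:
- Δλ = 1.3102 pm
- λ_C = h/(m_e·c) ≈ 2.42631024 pm

cos θ = 1 - 1.3102/2.42631024
cos θ = 1 - 0.539997
cos θ = 0.460003

θ = arccos(0.460003)
θ = 62.61°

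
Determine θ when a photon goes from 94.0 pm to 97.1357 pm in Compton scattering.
107.00°

First find the wavelength shift:
Δλ = λ' - λ = 97.1357 - 94.0 = 3.1357 pm

Using Δλ = λ_C(1 - cos θ), with λ_C = h/(m_e·c) ≈ 2.42631024 pm:
cos θ = 1 - Δλ/λ_C
cos θ = 1 - 3.1357/2.42631024
cos θ = -0.292374

θ = arccos(-0.292374)
θ = 107.00°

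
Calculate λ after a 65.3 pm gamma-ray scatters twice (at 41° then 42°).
66.5184 pm

Apply Compton shift twice:

First scattering at θ₁ = 41°:
Δλ₁ = λ_C(1 - cos(41°))
Δλ₁ = 2.4263 × 0.2453
Δλ₁ = 0.5952 pm

After first scattering:
λ₁ = 65.3 + 0.5952 = 65.8952 pm

Second scattering at θ₂ = 42°:
Δλ₂ = λ_C(1 - cos(42°))
Δλ₂ = 2.4263 × 0.2569
Δλ₂ = 0.6232 pm

Final wavelength:
λ₂ = 65.8952 + 0.6232 = 66.5184 pm

Total shift: Δλ_total = 0.5952 + 0.6232 = 1.2184 pm

(Intermediate values are shown rounded; full precision is carried through to the final answer.)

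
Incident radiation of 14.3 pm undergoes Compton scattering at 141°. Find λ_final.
18.6119 pm

Using the Compton scattering formula:
λ' = λ + Δλ = λ + λ_C(1 - cos θ)

Given:
- Initial wavelength λ = 14.3 pm
- Scattering angle θ = 141°
- Compton wavelength λ_C ≈ 2.4263 pm

Calculate the shift:
Δλ = 2.4263 × (1 - cos(141°))
Δλ = 2.4263 × 1.7771
Δλ = 4.3119 pm

Final wavelength:
λ' = 14.3 + 4.3119 = 18.6119 pm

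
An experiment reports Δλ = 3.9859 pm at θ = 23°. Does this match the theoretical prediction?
No, inconsistent

Calculate the expected shift for θ = 23°:

Δλ_expected = λ_C(1 - cos(23°))
Δλ_expected = 2.4263 × (1 - cos(23°))
Δλ_expected = 2.4263 × 0.0795
Δλ_expected = 0.1929 pm

Given shift: 3.9859 pm
Expected shift: 0.1929 pm
Difference: 3.7930 pm

The values do not match. The given shift corresponds to θ ≈ 130.0°, not 23°.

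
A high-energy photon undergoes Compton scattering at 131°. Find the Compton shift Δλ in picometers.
4.0181 pm

Using the Compton scattering formula:
Δλ = λ_C(1 - cos θ)

where λ_C = h/(m_e·c) ≈ 2.4263 pm is the Compton wavelength of an electron.

For θ = 131°:
cos(131°) = -0.6561
1 - cos(131°) = 1.6561

Δλ = 2.4263 × 1.6561
Δλ = 4.0181 pm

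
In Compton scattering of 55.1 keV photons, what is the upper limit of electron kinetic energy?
9.7747 keV

Maximum energy transfer occurs at θ = 180° (backscattering).

Initial photon: E₀ = 55.1 keV → λ₀ = 22.5017 pm

Maximum Compton shift (at 180°):
Δλ_max = 2λ_C = 2 × 2.4263 = 4.8526 pm

Final wavelength:
λ' = 22.5017 + 4.8526 = 27.3543 pm

Minimum photon energy (maximum energy to electron):
E'_min = hc/λ' = 45.3253 keV

Maximum electron kinetic energy:
K_max = E₀ - E'_min = 55.1000 - 45.3253 = 9.7747 keV

(Intermediate values are shown rounded; full precision is carried through to the final answer.)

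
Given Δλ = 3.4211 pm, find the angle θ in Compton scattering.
114.20°

From the Compton formula Δλ = λ_C(1 - cos θ), we can solve for θ:

cos θ = 1 - Δλ/λ_C

Given:
- Δλ = 3.4211 pm
- λ_C = h/(m_e·c) ≈ 2.42631024 pm

cos θ = 1 - 3.4211/2.42631024
cos θ = 1 - 1.410001
cos θ = -0.410001

θ = arccos(-0.410001)
θ = 114.20°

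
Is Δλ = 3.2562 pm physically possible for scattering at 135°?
No, inconsistent

Calculate the expected shift for θ = 135°:

Δλ_expected = λ_C(1 - cos(135°))
Δλ_expected = 2.4263 × (1 - cos(135°))
Δλ_expected = 2.4263 × 1.7071
Δλ_expected = 4.1420 pm

Given shift: 3.2562 pm
Expected shift: 4.1420 pm
Difference: 0.8858 pm

The values do not match. The given shift corresponds to θ ≈ 110.0°, not 135°.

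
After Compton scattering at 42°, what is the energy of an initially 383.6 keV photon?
321.5915 keV

First convert energy to wavelength:
λ = hc/E, with hc ≈ 1239.842 keV·pm (i.e. 1239.842 eV·nm)

For E = 383.6 keV = 383600 eV:
λ = 1239.842 keV·pm / 383.6 keV
λ = 3.2321 pm

Calculate the Compton shift:
Δλ = λ_C(1 - cos(42°)) = 2.4263 × 0.2569
Δλ = 0.6232 pm

Final wavelength:
λ' = 3.2321 + 0.6232 = 3.8553 pm

Final energy:
E' = hc/λ' = 1239.842 / 3.8553 = 321.5915 keV

(Intermediate values are shown rounded; full precision is carried through to the final answer.)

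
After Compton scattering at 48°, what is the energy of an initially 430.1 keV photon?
336.4131 keV

First convert energy to wavelength:
λ = hc/E, with hc ≈ 1239.842 keV·pm (i.e. 1239.842 eV·nm)

For E = 430.1 keV = 430100 eV:
λ = 1239.842 keV·pm / 430.1 keV
λ = 2.8827 pm

Calculate the Compton shift:
Δλ = λ_C(1 - cos(48°)) = 2.4263 × 0.3309
Δλ = 0.8028 pm

Final wavelength:
λ' = 2.8827 + 0.8028 = 3.6855 pm

Final energy:
E' = hc/λ' = 1239.842 / 3.6855 = 336.4131 keV

(Intermediate values are shown rounded; full precision is carried through to the final answer.)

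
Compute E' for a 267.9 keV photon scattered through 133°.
142.3624 keV

First convert energy to wavelength:
λ = hc/E, with hc ≈ 1239.842 keV·pm (i.e. 1239.842 eV·nm)

For E = 267.9 keV = 267900 eV:
λ = 1239.842 keV·pm / 267.9 keV
λ = 4.6280 pm

Calculate the Compton shift:
Δλ = λ_C(1 - cos(133°)) = 2.4263 × 1.6820
Δλ = 4.0810 pm

Final wavelength:
λ' = 4.6280 + 4.0810 = 8.7091 pm

Final energy:
E' = hc/λ' = 1239.842 / 8.7091 = 142.3624 keV

(Intermediate values are shown rounded; full precision is carried through to the final answer.)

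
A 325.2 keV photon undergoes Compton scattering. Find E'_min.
143.0834 keV (at θ = 180°)

The scattered photon has minimum energy when its wavelength is maximum, i.e., when the Compton shift Δλ = λ_C(1 − cos θ) is maximum. This occurs at θ = 180° (backscattering), giving Δλ_max = 2λ_C = 4.8526 pm.

Initial wavelength: λ₀ = hc/E₀ = 3.8126 pm
Maximum final wavelength: λ'_max = λ₀ + 2λ_C = 3.8126 + 4.8526 = 8.6652 pm
Minimum final energy: E'_min = hc/λ'_max = 143.0834 keV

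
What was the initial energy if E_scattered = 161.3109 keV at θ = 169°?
430.8002 keV

Convert final energy to wavelength (hc ≈ 1239.842 keV·pm):
λ' = hc/E' = 1239.842 / 161.3109 = 7.6860 pm

Calculate the Compton shift:
Δλ = λ_C(1 - cos(169°))
Δλ = 2.4263 × (1 - cos(169°))
Δλ = 4.8080 pm

Initial wavelength:
λ = λ' - Δλ = 7.6860 - 4.8080 = 2.8780 pm

Initial energy:
E = hc/λ = 1239.842 / 2.8780 = 430.8002 keV

(Intermediate values are shown rounded; full precision is carried through to the final answer.)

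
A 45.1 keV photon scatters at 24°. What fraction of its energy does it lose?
0.0076 (or 0.76%)

Calculate initial and final photon energies:

Initial: E₀ = 45.1 keV → λ₀ = 27.4910 pm
Compton shift: Δλ = 0.2098 pm
Final wavelength: λ' = 27.7007 pm
Final energy: E' = 44.7585 keV

Fractional energy loss:
(E₀ - E')/E₀ = (45.1000 - 44.7585)/45.1000
= 0.3415/45.1000
= 0.0076
= 0.76%

(Intermediate values are shown rounded; full precision is carried through to the final answer.)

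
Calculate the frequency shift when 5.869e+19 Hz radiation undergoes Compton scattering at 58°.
1.071e+19 Hz (decrease)

Convert frequency to wavelength (c = 299792458 m/s):
λ₀ = c/f₀ = 299792458/5.869e+19 = 5.1080671e-12 m = 5.1081 pm

Calculate Compton shift:
Δλ = λ_C(1 - cos(58°)) = 1.1406 pm

Final wavelength:
λ' = λ₀ + Δλ = 5.1081 + 1.1406 = 6.2486 pm

Final frequency:
f' = c/λ' = 299792458/6.2486288e-12 = 4.7977319e+19 Hz

Frequency shift (decrease):
Δf = f₀ - f' = 5.869e+19 - 4.7977319e+19 = 1.071e+19 Hz

(Intermediate values are shown rounded; full precision is carried through to the final answer.)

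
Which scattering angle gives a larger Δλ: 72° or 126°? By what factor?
126° produces the larger shift by a factor of 2.298

Calculate both shifts using Δλ = λ_C(1 - cos θ):

For θ₁ = 72°:
Δλ₁ = 2.4263 × (1 - cos(72°))
Δλ₁ = 2.4263 × 0.6910
Δλ₁ = 1.6765 pm

For θ₂ = 126°:
Δλ₂ = 2.4263 × (1 - cos(126°))
Δλ₂ = 2.4263 × 1.5878
Δλ₂ = 3.8525 pm

The 126° angle produces the larger shift.
Ratio: 3.8525/1.6765 = 2.298

(Intermediate values are shown rounded; full precision is carried through to the final answer.)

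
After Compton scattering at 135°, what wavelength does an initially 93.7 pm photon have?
97.8420 pm

Using the Compton formula: λ' = λ + λ_C(1 − cos θ)

For θ = 135°, cos θ = -√2/2 (exact) ≈ -0.7071, so:
1 − cos 135° = 1 − (-√2/2) ≈ 1.7071

Δλ = λ_C × 1.7071 = 2.4263 × 1.7071 = 4.1420 pm

λ' = 93.7 + 4.1420 = 97.8420 pm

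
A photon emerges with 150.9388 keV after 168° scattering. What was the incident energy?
363.0998 keV

Convert final energy to wavelength (hc ≈ 1239.842 keV·pm):
λ' = hc/E' = 1239.842 / 150.9388 = 8.2142 pm

Calculate the Compton shift:
Δλ = λ_C(1 - cos(168°))
Δλ = 2.4263 × (1 - cos(168°))
Δλ = 4.7996 pm

Initial wavelength:
λ = λ' - Δλ = 8.2142 - 4.7996 = 3.4146 pm

Initial energy:
E = hc/λ = 1239.842 / 3.4146 = 363.0998 keV

(Intermediate values are shown rounded; full precision is carried through to the final answer.)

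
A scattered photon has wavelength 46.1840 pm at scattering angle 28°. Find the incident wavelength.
45.9000 pm

From λ' = λ + Δλ, we have λ = λ' - Δλ

First calculate the Compton shift:
Δλ = λ_C(1 - cos θ)
Δλ = 2.4263 × (1 - cos(28°))
Δλ = 2.4263 × 0.1171
Δλ = 0.2840 pm

Initial wavelength:
λ = λ' - Δλ
λ = 46.1840 - 0.2840
λ = 45.9000 pm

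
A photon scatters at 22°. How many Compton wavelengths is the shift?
0.0728 λ_C

The Compton shift formula is:
Δλ = λ_C(1 - cos θ)

Dividing both sides by λ_C:
Δλ/λ_C = 1 - cos θ

For θ = 22°:
Δλ/λ_C = 1 - cos(22°)
Δλ/λ_C = 1 - 0.9272
Δλ/λ_C = 0.0728

This means the shift is 0.0728 × λ_C = 0.1767 pm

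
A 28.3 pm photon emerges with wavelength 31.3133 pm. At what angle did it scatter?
104.00°

First find the wavelength shift:
Δλ = λ' - λ = 31.3133 - 28.3 = 3.0133 pm

Using Δλ = λ_C(1 - cos θ), with λ_C = h/(m_e·c) ≈ 2.42631024 pm:
cos θ = 1 - Δλ/λ_C
cos θ = 1 - 3.0133/2.42631024
cos θ = -0.241927

θ = arccos(-0.241927)
θ = 104.00°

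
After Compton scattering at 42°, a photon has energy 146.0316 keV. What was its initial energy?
157.5999 keV

Convert final energy to wavelength (hc ≈ 1239.842 keV·pm):
λ' = hc/E' = 1239.842 / 146.0316 = 8.4902 pm

Calculate the Compton shift:
Δλ = λ_C(1 - cos(42°))
Δλ = 2.4263 × (1 - cos(42°))
Δλ = 0.6232 pm

Initial wavelength:
λ = λ' - Δλ = 8.4902 - 0.6232 = 7.8670 pm

Initial energy:
E = hc/λ = 1239.842 / 7.8670 = 157.5999 keV

(Intermediate values are shown rounded; full precision is carried through to the final answer.)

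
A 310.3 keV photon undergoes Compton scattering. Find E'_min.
140.1229 keV (at θ = 180°)

The scattered photon has minimum energy when its wavelength is maximum, i.e., when the Compton shift Δλ = λ_C(1 − cos θ) is maximum. This occurs at θ = 180° (backscattering), giving Δλ_max = 2λ_C = 4.8526 pm.

Initial wavelength: λ₀ = hc/E₀ = 3.9956 pm
Maximum final wavelength: λ'_max = λ₀ + 2λ_C = 3.9956 + 4.8526 = 8.8482 pm
Minimum final energy: E'_min = hc/λ'_max = 140.1229 keV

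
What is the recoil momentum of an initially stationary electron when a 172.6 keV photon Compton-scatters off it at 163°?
1.4626e-22 kg·m/s

The electron is initially at rest, so by conservation of momentum:
p⃗_e = p⃗₀ − p⃗'  (incident photon momentum minus scattered photon momentum)

Photon momentum magnitudes (p = h/λ = E/c):
λ₀ = hc/E₀ = 7.1833 pm → p₀ = h/λ₀ = 9.2242e-23 kg·m/s
Δλ = λ_C(1 − cos 163°) = 4.7466 pm
λ' = 11.9299 pm → p' = h/λ' = 5.5542e-23 kg·m/s

The scattered photon makes angle θ = 163° with the incident direction, so by the law of cosines:
|p⃗_e|² = p₀² + p'² − 2p₀p'cos θ
|p⃗_e|² = (9.2242e-23)² + (5.5542e-23)² − 2·9.2242e-23·5.5542e-23·cos(163°)
|p⃗_e| = 1.4626e-22 kg·m/s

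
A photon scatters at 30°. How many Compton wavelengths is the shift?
0.1340 λ_C

The Compton shift formula is:
Δλ = λ_C(1 - cos θ)

Dividing both sides by λ_C:
Δλ/λ_C = 1 - cos θ

For θ = 30°:
Δλ/λ_C = 1 - cos(30°)
Δλ/λ_C = 1 - 0.8660
Δλ/λ_C = 0.1340

This means the shift is 0.1340 × λ_C = 0.3251 pm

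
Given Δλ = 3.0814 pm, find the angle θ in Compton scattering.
105.66°

From the Compton formula Δλ = λ_C(1 - cos θ), we can solve for θ:

cos θ = 1 - Δλ/λ_C

Given:
- Δλ = 3.0814 pm
- λ_C = h/(m_e·c) ≈ 2.42631024 pm

cos θ = 1 - 3.0814/2.42631024
cos θ = 1 - 1.269994
cos θ = -0.269994

θ = arccos(-0.269994)
θ = 105.66°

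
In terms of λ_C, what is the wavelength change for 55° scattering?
0.4264 λ_C

The Compton shift formula is:
Δλ = λ_C(1 - cos θ)

Dividing both sides by λ_C:
Δλ/λ_C = 1 - cos θ

For θ = 55°:
Δλ/λ_C = 1 - cos(55°)
Δλ/λ_C = 1 - 0.5736
Δλ/λ_C = 0.4264

This means the shift is 0.4264 × λ_C = 1.0346 pm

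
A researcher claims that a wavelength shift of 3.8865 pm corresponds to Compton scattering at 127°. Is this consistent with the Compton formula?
Yes, consistent

Calculate the expected shift for θ = 127°:

Δλ_expected = λ_C(1 - cos(127°))
Δλ_expected = 2.4263 × (1 - cos(127°))
Δλ_expected = 2.4263 × 1.6018
Δλ_expected = 3.8865 pm

Given shift: 3.8865 pm
Expected shift: 3.8865 pm
Difference: 0.0000 pm

The values match. This is consistent with Compton scattering at the stated angle.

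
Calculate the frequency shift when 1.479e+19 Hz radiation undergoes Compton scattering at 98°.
1.775e+18 Hz (decrease)

Convert frequency to wavelength (c = 299792458 m/s):
λ₀ = c/f₀ = 299792458/1.479e+19 = 2.0269943e-11 m = 20.2699 pm

Calculate Compton shift:
Δλ = λ_C(1 - cos(98°)) = 2.7640 pm

Final wavelength:
λ' = λ₀ + Δλ = 20.2699 + 2.7640 = 23.0339 pm

Final frequency:
f' = c/λ' = 299792458/2.3033930e-11 = 1.3015254e+19 Hz

Frequency shift (decrease):
Δf = f₀ - f' = 1.479e+19 - 1.3015254e+19 = 1.775e+18 Hz

(Intermediate values are shown rounded; full precision is carried through to the final answer.)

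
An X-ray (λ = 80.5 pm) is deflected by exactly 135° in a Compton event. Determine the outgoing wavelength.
84.6420 pm

Using the Compton formula: λ' = λ + λ_C(1 − cos θ)

For θ = 135°, cos θ = -√2/2 (exact) ≈ -0.7071, so:
1 − cos 135° = 1 − (-√2/2) ≈ 1.7071

Δλ = λ_C × 1.7071 = 2.4263 × 1.7071 = 4.1420 pm

λ' = 80.5 + 4.1420 = 84.6420 pm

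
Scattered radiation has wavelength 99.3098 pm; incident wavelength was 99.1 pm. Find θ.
24.00°

First find the wavelength shift:
Δλ = λ' - λ = 99.3098 - 99.1 = 0.2098 pm

Using Δλ = λ_C(1 - cos θ), with λ_C = h/(m_e·c) ≈ 2.42631024 pm:
cos θ = 1 - Δλ/λ_C
cos θ = 1 - 0.2098/2.42631024
cos θ = 0.913531

θ = arccos(0.913531)
θ = 24.00°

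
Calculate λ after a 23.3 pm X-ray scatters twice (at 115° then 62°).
28.0389 pm

Apply Compton shift twice:

First scattering at θ₁ = 115°:
Δλ₁ = λ_C(1 - cos(115°))
Δλ₁ = 2.4263 × 1.4226
Δλ₁ = 3.4517 pm

After first scattering:
λ₁ = 23.3 + 3.4517 = 26.7517 pm

Second scattering at θ₂ = 62°:
Δλ₂ = λ_C(1 - cos(62°))
Δλ₂ = 2.4263 × 0.5305
Δλ₂ = 1.2872 pm

Final wavelength:
λ₂ = 26.7517 + 1.2872 = 28.0389 pm

Total shift: Δλ_total = 3.4517 + 1.2872 = 4.7389 pm

(Intermediate values are shown rounded; full precision is carried through to the final answer.)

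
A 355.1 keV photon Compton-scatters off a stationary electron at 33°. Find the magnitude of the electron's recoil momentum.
1.0400e-22 kg·m/s

The electron is initially at rest, so by conservation of momentum:
p⃗_e = p⃗₀ − p⃗'  (incident photon momentum minus scattered photon momentum)

Photon momentum magnitudes (p = h/λ = E/c):
λ₀ = hc/E₀ = 3.4915 pm → p₀ = h/λ₀ = 1.8978e-22 kg·m/s
Δλ = λ_C(1 − cos 33°) = 0.3914 pm
λ' = 3.8830 pm → p' = h/λ' = 1.7064e-22 kg·m/s

The scattered photon makes angle θ = 33° with the incident direction, so by the law of cosines:
|p⃗_e|² = p₀² + p'² − 2p₀p'cos θ
|p⃗_e|² = (1.8978e-22)² + (1.7064e-22)² − 2·1.8978e-22·1.7064e-22·cos(33°)
|p⃗_e| = 1.0400e-22 kg·m/s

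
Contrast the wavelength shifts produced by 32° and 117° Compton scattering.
117° produces the larger shift by a factor of 9.569

Calculate both shifts using Δλ = λ_C(1 - cos θ):

For θ₁ = 32°:
Δλ₁ = 2.4263 × (1 - cos(32°))
Δλ₁ = 2.4263 × 0.1520
Δλ₁ = 0.3687 pm

For θ₂ = 117°:
Δλ₂ = 2.4263 × (1 - cos(117°))
Δλ₂ = 2.4263 × 1.4540
Δλ₂ = 3.5278 pm

The 117° angle produces the larger shift.
Ratio: 3.5278/0.3687 = 9.569

(Intermediate values are shown rounded; full precision is carried through to the final answer.)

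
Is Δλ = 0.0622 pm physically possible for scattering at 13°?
Yes, consistent

Calculate the expected shift for θ = 13°:

Δλ_expected = λ_C(1 - cos(13°))
Δλ_expected = 2.4263 × (1 - cos(13°))
Δλ_expected = 2.4263 × 0.0256
Δλ_expected = 0.0622 pm

Given shift: 0.0622 pm
Expected shift: 0.0622 pm
Difference: 0.0000 pm

The values match. This is consistent with Compton scattering at the stated angle.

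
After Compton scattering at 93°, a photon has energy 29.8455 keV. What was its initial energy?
31.8000 keV

Convert final energy to wavelength (hc ≈ 1239.842 keV·pm):
λ' = hc/E' = 1239.842 / 29.8455 = 41.5420 pm

Calculate the Compton shift:
Δλ = λ_C(1 - cos(93°))
Δλ = 2.4263 × (1 - cos(93°))
Δλ = 2.5533 pm

Initial wavelength:
λ = λ' - Δλ = 41.5420 - 2.5533 = 38.9887 pm

Initial energy:
E = hc/λ = 1239.842 / 38.9887 = 31.8000 keV

(Intermediate values are shown rounded; full precision is carried through to the final answer.)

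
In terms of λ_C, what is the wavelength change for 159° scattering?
1.9336 λ_C

The Compton shift formula is:
Δλ = λ_C(1 - cos θ)

Dividing both sides by λ_C:
Δλ/λ_C = 1 - cos θ

For θ = 159°:
Δλ/λ_C = 1 - cos(159°)
Δλ/λ_C = 1 - -0.9336
Δλ/λ_C = 1.9336

This means the shift is 1.9336 × λ_C = 4.6915 pm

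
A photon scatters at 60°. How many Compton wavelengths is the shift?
0.5000 λ_C

The Compton shift formula is:
Δλ = λ_C(1 - cos θ)

Dividing both sides by λ_C:
Δλ/λ_C = 1 - cos θ

For θ = 60°:
Δλ/λ_C = 1 - cos(60°)
Δλ/λ_C = 1 - 0.5000
Δλ/λ_C = 0.5000

This means the shift is 0.5000 × λ_C = 1.2132 pm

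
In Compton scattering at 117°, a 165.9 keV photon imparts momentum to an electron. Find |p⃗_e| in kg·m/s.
1.2782e-22 kg·m/s

The electron is initially at rest, so by conservation of momentum:
p⃗_e = p⃗₀ − p⃗'  (incident photon momentum minus scattered photon momentum)

Photon momentum magnitudes (p = h/λ = E/c):
λ₀ = hc/E₀ = 7.4734 pm → p₀ = h/λ₀ = 8.8662e-23 kg·m/s
Δλ = λ_C(1 − cos 117°) = 3.5278 pm
λ' = 11.0013 pm → p' = h/λ' = 6.0230e-23 kg·m/s

The scattered photon makes angle θ = 117° with the incident direction, so by the law of cosines:
|p⃗_e|² = p₀² + p'² − 2p₀p'cos θ
|p⃗_e|² = (8.8662e-23)² + (6.0230e-23)² − 2·8.8662e-23·6.0230e-23·cos(117°)
|p⃗_e| = 1.2782e-22 kg·m/s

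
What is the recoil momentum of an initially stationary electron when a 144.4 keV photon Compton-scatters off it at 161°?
1.2531e-22 kg·m/s

The electron is initially at rest, so by conservation of momentum:
p⃗_e = p⃗₀ − p⃗'  (incident photon momentum minus scattered photon momentum)

Photon momentum magnitudes (p = h/λ = E/c):
λ₀ = hc/E₀ = 8.5862 pm → p₀ = h/λ₀ = 7.7171e-23 kg·m/s
Δλ = λ_C(1 − cos 161°) = 4.7204 pm
λ' = 13.3066 pm → p' = h/λ' = 4.9795e-23 kg·m/s

The scattered photon makes angle θ = 161° with the incident direction, so by the law of cosines:
|p⃗_e|² = p₀² + p'² − 2p₀p'cos θ
|p⃗_e|² = (7.7171e-23)² + (4.9795e-23)² − 2·7.7171e-23·4.9795e-23·cos(161°)
|p⃗_e| = 1.2531e-22 kg·m/s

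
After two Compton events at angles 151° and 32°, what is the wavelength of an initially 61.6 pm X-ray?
66.5171 pm

Apply Compton shift twice:

First scattering at θ₁ = 151°:
Δλ₁ = λ_C(1 - cos(151°))
Δλ₁ = 2.4263 × 1.8746
Δλ₁ = 4.5484 pm

After first scattering:
λ₁ = 61.6 + 4.5484 = 66.1484 pm

Second scattering at θ₂ = 32°:
Δλ₂ = λ_C(1 - cos(32°))
Δλ₂ = 2.4263 × 0.1520
Δλ₂ = 0.3687 pm

Final wavelength:
λ₂ = 66.1484 + 0.3687 = 66.5171 pm

Total shift: Δλ_total = 4.5484 + 0.3687 = 4.9171 pm

(Intermediate values are shown rounded; full precision is carried through to the final answer.)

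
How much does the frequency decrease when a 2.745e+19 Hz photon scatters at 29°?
7.439e+17 Hz (decrease)

Convert frequency to wavelength (c = 299792458 m/s):
λ₀ = c/f₀ = 299792458/2.745e+19 = 1.0921401e-11 m = 10.9214 pm

Calculate Compton shift:
Δλ = λ_C(1 - cos(29°)) = 0.3042 pm

Final wavelength:
λ' = λ₀ + Δλ = 10.9214 + 0.3042 = 11.2256 pm

Final frequency:
f' = c/λ' = 299792458/1.1225613e-11 = 2.6706111e+19 Hz

Frequency shift (decrease):
Δf = f₀ - f' = 2.745e+19 - 2.6706111e+19 = 7.439e+17 Hz

(Intermediate values are shown rounded; full precision is carried through to the final answer.)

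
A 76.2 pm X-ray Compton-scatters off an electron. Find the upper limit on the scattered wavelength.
81.0526 pm (at θ = 180°)

The Compton shift is Δλ = λ_C(1 − cos θ).

Since cos θ ranges from −1 to 1, the factor (1 − cos θ) ranges from 0 to 2; the maximum shift occurs at θ = 180° (backscattering):
Δλ_max = 2λ_C = 2 × 2.4263 pm = 4.8526 pm

Maximum scattered wavelength:
λ'_max = λ₀ + Δλ_max = 76.2 + 4.8526 = 81.0526 pm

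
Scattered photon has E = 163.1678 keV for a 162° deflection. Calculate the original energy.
432.7997 keV

Convert final energy to wavelength (hc ≈ 1239.842 keV·pm):
λ' = hc/E' = 1239.842 / 163.1678 = 7.5986 pm

Calculate the Compton shift:
Δλ = λ_C(1 - cos(162°))
Δλ = 2.4263 × (1 - cos(162°))
Δλ = 4.7339 pm

Initial wavelength:
λ = λ' - Δλ = 7.5986 - 4.7339 = 2.8647 pm

Initial energy:
E = hc/λ = 1239.842 / 2.8647 = 432.7997 keV

(Intermediate values are shown rounded; full precision is carried through to the final answer.)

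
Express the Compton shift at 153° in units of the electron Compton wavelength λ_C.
1.8910 λ_C

The Compton shift formula is:
Δλ = λ_C(1 - cos θ)

Dividing both sides by λ_C:
Δλ/λ_C = 1 - cos θ

For θ = 153°:
Δλ/λ_C = 1 - cos(153°)
Δλ/λ_C = 1 - -0.8910
Δλ/λ_C = 1.8910

This means the shift is 1.8910 × λ_C = 4.5882 pm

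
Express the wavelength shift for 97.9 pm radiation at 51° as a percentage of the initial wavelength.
0.9187%

Calculate the Compton shift:
Δλ = λ_C(1 - cos(51°))
Δλ = 2.4263 × (1 - cos(51°))
Δλ = 2.4263 × 0.3707
Δλ = 0.8994 pm

Percentage change:
(Δλ/λ₀) × 100 = (0.8994/97.9) × 100
= 0.9187%

(Intermediate values are shown rounded; full precision is carried through to the final answer.)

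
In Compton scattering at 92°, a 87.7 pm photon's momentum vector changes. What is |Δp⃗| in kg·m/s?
1.0719e-23 kg·m/s

Photon momentum magnitude is p = h/λ.

Initial momentum:
p₀ = h/λ = 6.6261e-34/8.7700e-11 = 7.5554e-24 kg·m/s

After scattering:
λ' = λ + Δλ = 87.7 + 2.5110 = 90.2110 pm
p' = h/λ' = 6.6261e-34/9.0211e-11 = 7.3451e-24 kg·m/s

Momentum is a vector; the scattered photon's direction makes angle θ = 92° with the incident direction. The magnitude of the vector change Δp⃗ = p⃗₀ − p⃗' is found from the law of cosines:
|Δp⃗|² = p₀² + p'² − 2p₀p'cos θ
|Δp⃗|² = (7.5554e-24)² + (7.3451e-24)² − 2·7.5554e-24·7.3451e-24·cos(92°)
|Δp⃗| = 1.0719e-23 kg·m/s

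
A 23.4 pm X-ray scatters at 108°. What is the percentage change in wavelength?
13.5730%

Calculate the Compton shift:
Δλ = λ_C(1 - cos(108°))
Δλ = 2.4263 × (1 - cos(108°))
Δλ = 2.4263 × 1.3090
Δλ = 3.1761 pm

Percentage change:
(Δλ/λ₀) × 100 = (3.1761/23.4) × 100
= 13.5730%

(Intermediate values are shown rounded; full precision is carried through to the final answer.)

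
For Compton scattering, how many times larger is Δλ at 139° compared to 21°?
139° produces the larger shift by a factor of 26.419

Calculate both shifts using Δλ = λ_C(1 - cos θ):

For θ₁ = 21°:
Δλ₁ = 2.4263 × (1 - cos(21°))
Δλ₁ = 2.4263 × 0.0664
Δλ₁ = 0.1612 pm

For θ₂ = 139°:
Δλ₂ = 2.4263 × (1 - cos(139°))
Δλ₂ = 2.4263 × 1.7547
Δλ₂ = 4.2575 pm

The 139° angle produces the larger shift.
Ratio: 4.2575/0.1612 = 26.419

(Intermediate values are shown rounded; full precision is carried through to the final answer.)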